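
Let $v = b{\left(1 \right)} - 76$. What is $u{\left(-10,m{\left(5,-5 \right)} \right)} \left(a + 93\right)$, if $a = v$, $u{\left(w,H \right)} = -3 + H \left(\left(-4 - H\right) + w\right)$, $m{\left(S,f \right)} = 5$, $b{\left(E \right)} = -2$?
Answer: $-1470$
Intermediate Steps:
$v = -78$ ($v = -2 - 76 = -78$)
$u{\left(w,H \right)} = -3 + H \left(-4 + w - H\right)$
$a = -78$
$u{\left(-10,m{\left(5,-5 \right)} \right)} \left(a + 93\right) = \left(-3 - 5^{2} - 20 + 5 \left(-10\right)\right) \left(-78 + 93\right) = \left(-3 - 25 - 20 - 50\right) 15 = \left(-98\right) 15 = -1470$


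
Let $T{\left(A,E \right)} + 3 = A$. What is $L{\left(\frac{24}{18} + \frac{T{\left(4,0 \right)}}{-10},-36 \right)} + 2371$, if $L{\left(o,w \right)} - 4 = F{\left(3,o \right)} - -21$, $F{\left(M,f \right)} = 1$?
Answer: $2397$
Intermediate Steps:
$T{\left(A,E \right)} = -3 + A$
$L{\left(o,w \right)} = 26$ ($L{\left(o,w \right)} = 4 + \left(1 - -21\right) = 4 + \left(1 + 21\right) = 4 + 22 = 26$)
$L{\left(\frac{24}{18} + \frac{T{\left(4,0 \right)}}{-10},-36 \right)} + 2371 = 26 + 2371 = 2397$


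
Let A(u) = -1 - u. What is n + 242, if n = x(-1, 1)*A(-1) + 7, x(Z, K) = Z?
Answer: 249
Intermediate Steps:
n = 7 (n = -(-1 - 1*(-1)) + 7 = -(-1 + 1) + 7 = -1*0 + 7 = 0 + 7 = 7)
n + 242 = 7 + 242 = 249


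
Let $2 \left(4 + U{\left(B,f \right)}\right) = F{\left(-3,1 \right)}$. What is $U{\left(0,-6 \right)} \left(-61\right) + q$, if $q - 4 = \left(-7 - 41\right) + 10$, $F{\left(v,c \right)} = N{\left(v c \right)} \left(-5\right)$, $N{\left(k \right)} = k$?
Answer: $- \frac{495}{2} \approx -247.5$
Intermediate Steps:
$F{\left(v,c \right)} = - 5 c v$ ($F{\left(v,c \right)} = v c \left(-5\right) = c v \left(-5\right) = - 5 c v$)
$U{\left(B,f \right)} = \frac{7}{2}$ ($U{\left(B,f \right)} = -4 + \frac{\left(-5\right) 1 \left(-3\right)}{2} = -4 + \frac{1}{2} \cdot 15 = -4 + \frac{15}{2} = \frac{7}{2}$)
$q = -34$ ($q = 4 + \left(\left(-7 - 41\right) + 10\right) = 4 + \left(-48 + 10\right) = 4 - 38 = -34$)
$U{\left(0,-6 \right)} \left(-61\right) + q = \frac{7}{2} \left(-61\right) - 34 = - \frac{427}{2} - 34 = - \frac{495}{2}$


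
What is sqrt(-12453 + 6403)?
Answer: 55*I*sqrt(2) ≈ 77.782*I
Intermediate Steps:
sqrt(-12453 + 6403) = sqrt(-6050) = 55*I*sqrt(2)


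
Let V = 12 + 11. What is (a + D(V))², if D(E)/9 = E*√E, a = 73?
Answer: 990856 + 30222*√23 ≈ 1.1358e+6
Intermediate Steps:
V = 23
D(E) = 9*E^(3/2) (D(E) = 9*(E*√E) = 9*E^(3/2))
(a + D(V))² = (73 + 9*23^(3/2))² = (73 + 9*(23*√23))² = (73 + 207*√23)²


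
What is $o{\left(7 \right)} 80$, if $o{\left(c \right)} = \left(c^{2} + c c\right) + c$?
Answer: $8400$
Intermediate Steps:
$o{\left(c \right)} = c + 2 c^{2}$ ($o{\left(c \right)} = \left(c^{2} + c^{2}\right) + c = 2 c^{2} + c = c + 2 c^{2}$)
$o{\left(7 \right)} 80 = 7 \left(1 + 2 \cdot 7\right) 80 = 7 \left(1 + 14\right) 80 = 7 \cdot 15 \cdot 80 = 105 \cdot 80 = 8400$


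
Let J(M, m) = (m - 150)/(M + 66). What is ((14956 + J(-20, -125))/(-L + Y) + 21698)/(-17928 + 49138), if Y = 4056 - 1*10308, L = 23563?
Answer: 29757902319/42804202900 ≈ 0.69521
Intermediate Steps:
Y = -6252 (Y = 4056 - 10308 = -6252)
J(M, m) = (-150 + m)/(66 + M)
((14956 + J(-20, -125))/(-L + Y) + 21698)/(-17928 + 49138) = ((14956 + (-150 - 125)/(66 - 20))/(-1*23563 - 6252) + 21698)/(-17928 + 49138) = ((14956 - 275/46)/(-23563 - 6252) + 21698)/31210 = ((14956 + (1/46)*(-275))/(-29815) + 21698)*(1/31210) = ((14956 - 275/46)*(-1/29815) + 21698)*(1/31210) = ((687701/46)*(-1/29815) + 21698)*(1/31210) = (-687701/1371490 + 21698)*(1/31210) = (29757902319/1371490)*(1/31210) = 29757902319/42804202900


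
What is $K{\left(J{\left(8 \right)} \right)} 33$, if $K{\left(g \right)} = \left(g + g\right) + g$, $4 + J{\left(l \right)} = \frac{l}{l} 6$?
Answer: $198$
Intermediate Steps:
$J{\left(l \right)} = 2$ ($J{\left(l \right)} = -4 + \frac{l}{l} 6 = -4 + 1 \cdot 6 = -4 + 6 = 2$)
$K{\left(g \right)} = 3 g$ ($K{\left(g \right)} = 2 g + g = 3 g$)
$K{\left(J{\left(8 \right)} \right)} 33 = 3 \cdot 2 \cdot 33 = 6 \cdot 33 = 198$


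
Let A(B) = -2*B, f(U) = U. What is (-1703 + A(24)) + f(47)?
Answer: -1704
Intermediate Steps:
(-1703 + A(24)) + f(47) = (-1703 - 2*24) + 47 = (-1703 - 48) + 47 = -1751 + 47 = -1704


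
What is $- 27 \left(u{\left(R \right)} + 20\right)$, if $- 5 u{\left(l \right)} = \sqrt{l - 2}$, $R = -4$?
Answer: $-540 + \frac{27 i \sqrt{6}}{5} \approx -540.0 + 13.227 i$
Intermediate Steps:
$u{\left(l \right)} = - \frac{\sqrt{-2 + l}}{5}$ ($u{\left(l \right)} = - \frac{\sqrt{l - 2}}{5} = - \frac{\sqrt{-2 + l}}{5}$)
$- 27 \left(u{\left(R \right)} + 20\right) = - 27 \left(- \frac{\sqrt{-2 - 4}}{5} + 20\right) = - 27 \left(- \frac{\sqrt{-6}}{5} + 20\right) = - 27 \left(- \frac{i \sqrt{6}}{5} + 20\right) = - 27 \left(20 - \frac{i \sqrt{6}}{5}\right) = -540 + \frac{27 i \sqrt{6}}{5}$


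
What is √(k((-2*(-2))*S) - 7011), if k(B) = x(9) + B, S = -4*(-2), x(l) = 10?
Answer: I*√6969 ≈ 83.481*I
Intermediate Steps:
S = 8
k(B) = 10 + B
√(k((-2*(-2))*S) - 7011) = √((10 - 2*(-2)*8) - 7011) = √((10 + 4*8) - 7011) = √((10 + 32) - 7011) = √(42 - 7011) = √(-6969) = I*√6969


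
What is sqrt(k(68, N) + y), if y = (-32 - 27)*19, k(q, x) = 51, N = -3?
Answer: I*sqrt(1070) ≈ 32.711*I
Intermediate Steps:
y = -1121 (y = -59*19 = -1121)
sqrt(k(68, N) + y) = sqrt(51 - 1121) = sqrt(-1070) = I*sqrt(1070)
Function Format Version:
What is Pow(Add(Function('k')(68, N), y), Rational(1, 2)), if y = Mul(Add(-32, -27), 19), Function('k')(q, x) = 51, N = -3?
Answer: Mul(I, Pow(1070, Rational(1, 2))) ≈ Mul(32.711, I)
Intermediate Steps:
y = -1121 (y = Mul(-59, 19) = -1121)
Pow(Add(Function('k')(68, N), y), Rational(1, 2)) = Pow(Add(51, -1121), Rational(1, 2)) = Pow(-1070, Rational(1, 2)) = Mul(I, Pow(1070, Rational(1, 2)))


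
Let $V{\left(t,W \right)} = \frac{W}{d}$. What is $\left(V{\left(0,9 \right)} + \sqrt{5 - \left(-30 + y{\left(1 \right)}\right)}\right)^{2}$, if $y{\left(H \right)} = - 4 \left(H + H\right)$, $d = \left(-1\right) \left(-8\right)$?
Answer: $\frac{2833}{64} + \frac{9 \sqrt{43}}{4} \approx 59.02$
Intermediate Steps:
$d = 8$
$y{\left(H \right)} = - 8 H$ ($y{\left(H \right)} = - 4 \cdot 2 H = - 8 H$)
$V{\left(t,W \right)} = \frac{W}{8}$
$\left(V{\left(0,9 \right)} + \sqrt{5 - \left(-30 + y{\left(1 \right)}\right)}\right)^{2} = \left(\frac{1}{8} \cdot 9 + \sqrt{5 + \left(15 - \left(-15 - 8\right)\right)}\right)^{2} = \left(\frac{9}{8} + \sqrt{5 + \left(15 - \left(-15 - 8\right)\right)}\right)^{2} = \left(\frac{9}{8} + \sqrt{5 + \left(15 - -23\right)}\right)^{2} = \left(\frac{9}{8} + \sqrt{5 + \left(15 + 23\right)}\right)^{2} = \left(\frac{9}{8} + \sqrt{5 + 38}\right)^{2} = \left(\frac{9}{8} + \sqrt{43}\right)^{2}$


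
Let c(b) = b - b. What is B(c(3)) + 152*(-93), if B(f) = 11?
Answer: -14125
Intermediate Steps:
c(b) = 0
B(c(3)) + 152*(-93) = 11 + 152*(-93) = 11 - 14136 = -14125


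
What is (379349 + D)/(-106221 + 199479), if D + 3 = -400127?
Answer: -2309/10362 ≈ -0.22283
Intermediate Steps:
D = -400130 (D = -3 - 400127 = -400130)
(379349 + D)/(-106221 + 199479) = (379349 - 400130)/(-106221 + 199479) = -20781/93258 = -20781*1/93258 = -2309/10362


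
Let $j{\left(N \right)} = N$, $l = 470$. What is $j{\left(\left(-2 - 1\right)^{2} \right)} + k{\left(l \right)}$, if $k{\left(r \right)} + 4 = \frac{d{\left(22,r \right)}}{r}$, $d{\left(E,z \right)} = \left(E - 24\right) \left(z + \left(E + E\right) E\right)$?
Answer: $- \frac{263}{235} \approx -1.1191$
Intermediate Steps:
$d{\left(E,z \right)} = \left(-24 + E\right) \left(z + 2 E^{2}\right)$ ($d{\left(E,z \right)} = \left(-24 + E\right) \left(z + 2 E E\right) = \left(-24 + E\right) \left(z + 2 E^{2}\right)$)
$k{\left(r \right)} = -4 + \frac{-1936 - 2 r}{r}$ ($k{\left(r \right)} = -4 + \frac{- 48 \cdot 22^{2} - 24 r + 2 \cdot 22^{3} + 22 r}{r} = -4 + \frac{\left(-48\right) 484 - 24 r + 2 \cdot 10648 + 22 r}{r} = -4 + \frac{-23232 - 24 r + 21296 + 22 r}{r} = -4 + \frac{-1936 - 2 r}{r}$)
$j{\left(\left(-2 - 1\right)^{2} \right)} + k{\left(l \right)} = \left(-2 - 1\right)^{2} - \left(6 + \frac{1936}{470}\right) = \left(-3\right)^{2} - \frac{2378}{235} = 9 - \frac{2378}{235} = - \frac{263}{235}$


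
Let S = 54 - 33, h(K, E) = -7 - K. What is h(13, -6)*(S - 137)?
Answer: 2320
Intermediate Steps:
S = 21
h(13, -6)*(S - 137) = (-7 - 1*13)*(21 - 137) = (-7 - 13)*(-116) = -20*(-116) = 2320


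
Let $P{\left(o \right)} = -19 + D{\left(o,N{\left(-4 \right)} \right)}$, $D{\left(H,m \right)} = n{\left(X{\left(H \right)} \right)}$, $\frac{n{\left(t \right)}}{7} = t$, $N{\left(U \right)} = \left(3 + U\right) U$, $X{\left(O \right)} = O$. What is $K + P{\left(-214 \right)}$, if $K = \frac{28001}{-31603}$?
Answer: $- \frac{47969752}{31603} \approx -1517.9$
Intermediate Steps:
$N{\left(U \right)} = U \left(3 + U\right)$
$n{\left(t \right)} = 7 t$
$D{\left(H,m \right)} = 7 H$
$K = - \frac{28001}{31603}$ ($K = 28001 \left(- \frac{1}{31603}\right) = - \frac{28001}{31603} \approx -0.88602$)
$P{\left(o \right)} = -19 + 7 o$
$K + P{\left(-214 \right)} = - \frac{28001}{31603} + \left(-19 + 7 \left(-214\right)\right) = - \frac{28001}{31603} - 1517 = - \frac{47969752}{31603}$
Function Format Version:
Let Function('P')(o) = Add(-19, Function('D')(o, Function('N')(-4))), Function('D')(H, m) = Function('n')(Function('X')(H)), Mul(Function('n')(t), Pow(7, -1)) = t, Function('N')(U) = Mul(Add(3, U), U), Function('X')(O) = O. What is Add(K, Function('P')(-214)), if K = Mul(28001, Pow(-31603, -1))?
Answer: Rational(-47969752, 31603) ≈ -1517.9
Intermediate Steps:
Function('N')(U) = Mul(U, Add(3, U))
Function('n')(t) = Mul(7, t)
Function('D')(H, m) = Mul(7, H)
K = Rational(-28001, 31603) (K = Mul(28001, Rational(-1, 31603)) = Rational(-28001, 31603) ≈ -0.88602)
Function('P')(o) = Add(-19, Mul(7, o))
Add(K, Function('P')(-214)) = Add(Rational(-28001, 31603), Add(-19, Mul(7, -214))) = Add(Rational(-28001, 31603), Add(-19, -1498)) = Add(Rational(-28001, 31603), -1517) = Rational(-47969752, 31603)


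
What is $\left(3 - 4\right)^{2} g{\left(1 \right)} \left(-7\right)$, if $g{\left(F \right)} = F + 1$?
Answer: $-14$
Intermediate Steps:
$g{\left(F \right)} = 1 + F$
$\left(3 - 4\right)^{2} g{\left(1 \right)} \left(-7\right) = \left(3 - 4\right)^{2} \left(1 + 1\right) \left(-7\right) = \left(-1\right)^{2} \cdot 2 \left(-7\right) = 1 \cdot 2 \left(-7\right) = 2 \left(-7\right) = -14$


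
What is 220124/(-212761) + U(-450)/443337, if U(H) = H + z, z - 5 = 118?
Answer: -32552895545/31441607819 ≈ -1.0353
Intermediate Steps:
z = 123 (z = 5 + 118 = 123)
U(H) = 123 + H (U(H) = H + 123 = 123 + H)
220124/(-212761) + U(-450)/443337 = 220124/(-212761) + (123 - 450)/443337 = 220124*(-1/212761) - 327*1/443337 = -220124/212761 - 109/147779 = -32552895545/31441607819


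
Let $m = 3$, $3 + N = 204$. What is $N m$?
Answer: $603$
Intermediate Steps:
$N = 201$ ($N = -3 + 204 = 201$)
$N m = 201 \cdot 3 = 603$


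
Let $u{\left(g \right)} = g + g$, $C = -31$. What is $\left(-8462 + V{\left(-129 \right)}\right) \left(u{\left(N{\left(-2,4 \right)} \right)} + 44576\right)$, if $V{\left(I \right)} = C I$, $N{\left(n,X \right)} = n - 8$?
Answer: $-198853428$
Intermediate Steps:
$N{\left(n,X \right)} = -8 + n$
$V{\left(I \right)} = - 31 I$
$u{\left(g \right)} = 2 g$
$\left(-8462 + V{\left(-129 \right)}\right) \left(u{\left(N{\left(-2,4 \right)} \right)} + 44576\right) = \left(-8462 - -3999\right) \left(2 \left(-8 - 2\right) + 44576\right) = \left(-8462 + 3999\right) \left(2 \left(-10\right) + 44576\right) = - 4463 \left(-20 + 44576\right) = \left(-4463\right) 44556 = -198853428$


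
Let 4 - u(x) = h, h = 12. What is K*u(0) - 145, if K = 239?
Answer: -2057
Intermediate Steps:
u(x) = -8 (u(x) = 4 - 1*12 = 4 - 12 = -8)
K*u(0) - 145 = 239*(-8) - 145 = -1912 - 145 = -2057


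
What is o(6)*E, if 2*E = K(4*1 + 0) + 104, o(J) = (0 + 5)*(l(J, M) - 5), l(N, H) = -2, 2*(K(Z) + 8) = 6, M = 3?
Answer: -3465/2 ≈ -1732.5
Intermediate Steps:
K(Z) = -5 (K(Z) = -8 + (1/2)*6 = -8 + 3 = -5)
o(J) = -35 (o(J) = (0 + 5)*(-2 - 5) = 5*(-7) = -35)
E = 99/2 (E = (-5 + 104)/2 = (1/2)*99 = 99/2 ≈ 49.500)
o(6)*E = -35*99/2 = -3465/2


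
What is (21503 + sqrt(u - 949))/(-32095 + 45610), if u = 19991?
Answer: 21503/13515 + sqrt(19042)/13515 ≈ 1.6013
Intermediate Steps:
(21503 + sqrt(u - 949))/(-32095 + 45610) = (21503 + sqrt(19991 - 949))/(-32095 + 45610) = (21503 + sqrt(19042))/13515 = (21503 + sqrt(19042))*(1/13515) = 21503/13515 + sqrt(19042)/13515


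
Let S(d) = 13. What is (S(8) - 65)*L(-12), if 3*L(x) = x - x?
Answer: 0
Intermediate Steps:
L(x) = 0 (L(x) = (x - x)/3 = (⅓)*0 = 0)
(S(8) - 65)*L(-12) = (13 - 65)*0 = -52*0 = 0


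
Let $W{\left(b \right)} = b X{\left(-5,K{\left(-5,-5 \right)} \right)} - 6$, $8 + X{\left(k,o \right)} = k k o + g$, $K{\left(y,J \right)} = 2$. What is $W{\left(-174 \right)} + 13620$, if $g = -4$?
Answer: $7002$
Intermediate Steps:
$X{\left(k,o \right)} = -12 + o k^{2}$ ($X{\left(k,o \right)} = -8 + \left(k k o - 4\right) = -8 + \left(k^{2} o - 4\right) = -8 + \left(o k^{2} - 4\right) = -8 + \left(-4 + o k^{2}\right) = -12 + o k^{2}$)
$W{\left(b \right)} = -6 + 38 b$ ($W{\left(b \right)} = b \left(-12 + 2 \left(-5\right)^{2}\right) - 6 = b \left(-12 + 2 \cdot 25\right) - 6 = b \left(-12 + 50\right) - 6 = b 38 - 6 = 38 b - 6 = -6 + 38 b$)
$W{\left(-174 \right)} + 13620 = \left(-6 + 38 \left(-174\right)\right) + 13620 = \left(-6 - 6612\right) + 13620 = -6618 + 13620 = 7002$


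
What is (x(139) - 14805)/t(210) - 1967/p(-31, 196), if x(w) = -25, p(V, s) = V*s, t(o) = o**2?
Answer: -3431/273420 ≈ -0.012548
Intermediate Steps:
(x(139) - 14805)/t(210) - 1967/p(-31, 196) = (-25 - 14805)/(210**2) - 1967/((-31*196)) = -14830/44100 - 1967/(-6076) = -14830*1/44100 - 1967*(-1/6076) = -1483/4410 + 281/868 = -3431/273420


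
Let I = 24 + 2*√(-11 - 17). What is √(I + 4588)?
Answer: 2*√(1153 + I*√7) ≈ 67.912 + 0.077917*I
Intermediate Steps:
I = 24 + 4*I*√7 (I = 24 + 2*√(-28) = 24 + 2*(2*I*√7) = 24 + 4*I*√7 ≈ 24.0 + 10.583*I)
√(I + 4588) = √((24 + 4*I*√7) + 4588) = √(4612 + 4*I*√7)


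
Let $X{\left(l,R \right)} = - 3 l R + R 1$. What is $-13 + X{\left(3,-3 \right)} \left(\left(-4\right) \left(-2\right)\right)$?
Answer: $179$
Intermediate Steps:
$X{\left(l,R \right)} = R - 3 R l$ ($X{\left(l,R \right)} = - 3 R l + R = R - 3 R l$)
$-13 + X{\left(3,-3 \right)} \left(\left(-4\right) \left(-2\right)\right) = -13 + - 3 \left(1 - 9\right) \left(\left(-4\right) \left(-2\right)\right) = -13 + - 3 \left(1 - 9\right) 8 = -13 + \left(-3\right) \left(-8\right) 8 = -13 + 24 \cdot 8 = -13 + 192 = 179$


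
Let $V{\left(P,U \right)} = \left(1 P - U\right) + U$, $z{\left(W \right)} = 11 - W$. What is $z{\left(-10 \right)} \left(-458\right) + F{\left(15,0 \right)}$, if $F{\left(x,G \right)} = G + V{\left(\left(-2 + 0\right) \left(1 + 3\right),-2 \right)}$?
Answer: $-9626$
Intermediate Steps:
$V{\left(P,U \right)} = P$ ($V{\left(P,U \right)} = \left(P - U\right) + U = P$)
$F{\left(x,G \right)} = -8 + G$ ($F{\left(x,G \right)} = G + \left(-2 + 0\right) \left(1 + 3\right) = G - 8 = -8 + G$)
$z{\left(-10 \right)} \left(-458\right) + F{\left(15,0 \right)} = \left(11 - -10\right) \left(-458\right) + \left(-8 + 0\right) = \left(11 + 10\right) \left(-458\right) - 8 = 21 \left(-458\right) - 8 = -9618 - 8 = -9626$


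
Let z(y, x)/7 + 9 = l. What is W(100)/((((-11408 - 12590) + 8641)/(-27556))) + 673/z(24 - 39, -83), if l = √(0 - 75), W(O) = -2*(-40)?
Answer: 771424937/5589948 - 3365*I*√3/1092 ≈ 138.0 - 5.3373*I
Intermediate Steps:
W(O) = 80
l = 5*I*√3 (l = √(-75) = 5*I*√3 ≈ 8.6602*I)
z(y, x) = -63 + 35*I*√3 (z(y, x) = -63 + 7*(5*I*√3) = -63 + 35*I*√3)
W(100)/((((-11408 - 12590) + 8641)/(-27556))) + 673/z(24 - 39, -83) = 80/((((-11408 - 12590) + 8641)/(-27556))) + 673/(-63 + 35*I*√3) = 80/(((-23998 + 8641)*(-1/27556))) + 673/(-63 + 35*I*√3) = 80/((-15357*(-1/27556))) + 673/(-63 + 35*I*√3) = 80/(15357/27556) + 673/(-63 + 35*I*√3) = 80*(27556/15357) + 673/(-63 + 35*I*√3) = 2204480/15357 + 673/(-63 + 35*I*√3)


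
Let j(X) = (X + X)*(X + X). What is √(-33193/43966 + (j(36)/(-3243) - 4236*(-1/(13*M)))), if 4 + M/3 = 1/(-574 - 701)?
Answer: I*√4803307470081945096766/12759814834 ≈ 5.4316*I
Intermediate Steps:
M = -5101/425 (M = -12 + 3/(-574 - 701) = -12 + 3/(-1275) = -12 + 3*(-1/1275) = -12 - 1/425 = -5101/425 ≈ -12.002)
j(X) = 4*X² (j(X) = (2*X)*(2*X) = 4*X²)
√(-33193/43966 + (j(36)/(-3243) - 4236*(-1/(13*M)))) = √(-33193/43966 + ((4*36²)/(-3243) - 4236/((-5101/425*(-13))))) = √(-33193*1/43966 + ((4*1296)*(-1/3243) - 4236/66313/425)) = √(-1747/2314 + (5184*(-1/3243) - 4236*425/66313)) = √(-1747/2314 + (-1728/1081 - 1800300/66313)) = √(-1747/2314 - 2060713164/71684353) = √(-376440217399/12759814834) = I*√4803307470081945096766/12759814834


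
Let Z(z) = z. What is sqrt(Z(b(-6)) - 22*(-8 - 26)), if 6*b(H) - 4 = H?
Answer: sqrt(6729)/3 ≈ 27.344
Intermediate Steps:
b(H) = 2/3 + H/6
sqrt(Z(b(-6)) - 22*(-8 - 26)) = sqrt((2/3 + (1/6)*(-6)) - 22*(-8 - 26)) = sqrt((2/3 - 1) - 22*(-34)) = sqrt(-1/3 + 748) = sqrt(2243/3) = sqrt(6729)/3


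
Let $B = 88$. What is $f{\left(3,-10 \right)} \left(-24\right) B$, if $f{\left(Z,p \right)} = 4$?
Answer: $-8448$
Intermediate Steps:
$f{\left(3,-10 \right)} \left(-24\right) B = 4 \left(-24\right) 88 = \left(-96\right) 88 = -8448$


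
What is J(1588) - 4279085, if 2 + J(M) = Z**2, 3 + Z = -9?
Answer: -4278943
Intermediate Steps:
Z = -12 (Z = -3 - 9 = -12)
J(M) = 142 (J(M) = -2 + (-12)**2 = -2 + 144 = 142)
J(1588) - 4279085 = 142 - 4279085 = -4278943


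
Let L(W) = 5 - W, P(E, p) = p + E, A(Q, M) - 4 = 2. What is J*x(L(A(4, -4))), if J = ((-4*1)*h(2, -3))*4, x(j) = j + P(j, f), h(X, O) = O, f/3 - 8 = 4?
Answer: 1632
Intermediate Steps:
f = 36 (f = 24 + 3*4 = 24 + 12 = 36)
A(Q, M) = 6 (A(Q, M) = 4 + 2 = 6)
P(E, p) = E + p
x(j) = 36 + 2*j (x(j) = j + (j + 36) = j + (36 + j) = 36 + 2*j)
J = 48 (J = (-4*1*(-3))*4 = -4*(-3)*4 = 12*4 = 48)
J*x(L(A(4, -4))) = 48*(36 + 2*(5 - 1*6)) = 48*(36 + 2*(5 - 6)) = 48*(36 + 2*(-1)) = 48*(36 - 2) = 48*34 = 1632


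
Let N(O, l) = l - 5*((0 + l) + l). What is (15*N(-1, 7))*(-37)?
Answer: 34965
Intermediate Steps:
N(O, l) = -9*l (N(O, l) = l - 5*(l + l) = l - 10*l = -9*l)
(15*N(-1, 7))*(-37) = (15*(-9*7))*(-37) = (15*(-63))*(-37) = -945*(-37) = 34965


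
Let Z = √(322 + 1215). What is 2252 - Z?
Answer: 2252 - √1537 ≈ 2212.8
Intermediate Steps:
Z = √1537 ≈ 39.205
2252 - Z = 2252 - √1537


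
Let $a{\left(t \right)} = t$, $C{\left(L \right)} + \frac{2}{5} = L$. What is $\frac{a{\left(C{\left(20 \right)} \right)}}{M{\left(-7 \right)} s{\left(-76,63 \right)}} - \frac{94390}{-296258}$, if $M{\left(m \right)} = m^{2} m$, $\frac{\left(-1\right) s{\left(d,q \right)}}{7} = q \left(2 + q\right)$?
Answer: $\frac{47349859883}{148614122475} \approx 0.31861$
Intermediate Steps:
$C{\left(L \right)} = - \frac{2}{5} + L$
$s{\left(d,q \right)} = - 7 q \left(2 + q\right)$
$M{\left(m \right)} = m^{3}$
$\frac{a{\left(C{\left(20 \right)} \right)}}{M{\left(-7 \right)} s{\left(-76,63 \right)}} - \frac{94390}{-296258} = \frac{- \frac{2}{5} + 20}{\left(-7\right)^{3} \left(\left(-7\right) 63 \left(2 + 63\right)\right)} - \frac{94390}{-296258} = \frac{98}{5 \left(- 343 \left(\left(-7\right) 63 \cdot 65\right)\right)} - - \frac{47195}{148129} = \frac{98}{5 \left(\left(-343\right) \left(-28665\right)\right)} + \frac{47195}{148129} = \frac{98}{5 \cdot 9832095} + \frac{47195}{148129} = \frac{98}{5} \cdot \frac{1}{9832095} + \frac{47195}{148129} = \frac{2}{1003275} + \frac{47195}{148129} = \frac{47349859883}{148614122475}$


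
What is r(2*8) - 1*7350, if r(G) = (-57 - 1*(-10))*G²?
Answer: -19382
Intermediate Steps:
r(G) = -47*G² (r(G) = (-57 + 10)*G² = -47*G²)
r(2*8) - 1*7350 = -47*(2*8)² - 1*7350 = -47*16² - 7350 = -47*256 - 7350 = -12032 - 7350 = -19382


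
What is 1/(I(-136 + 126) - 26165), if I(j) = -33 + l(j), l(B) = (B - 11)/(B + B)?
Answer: -20/523939 ≈ -3.8172e-5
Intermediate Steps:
l(B) = (-11 + B)/(2*B) (l(B) = (-11 + B)/((2*B)) = (-11 + B)*(1/(2*B)) = (-11 + B)/(2*B))
I(j) = -33 + (-11 + j)/(2*j)
1/(I(-136 + 126) - 26165) = 1/((-11 - 65*(-136 + 126))/(2*(-136 + 126)) - 26165) = 1/((½)*(-11 - 65*(-10))/(-10) - 26165) = 1/((½)*(-⅒)*(-11 + 650) - 26165) = 1/((½)*(-⅒)*639 - 26165) = 1/(-639/20 - 26165) = 1/(-523939/20) = -20/523939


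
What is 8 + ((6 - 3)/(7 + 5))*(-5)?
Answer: 27/4 ≈ 6.7500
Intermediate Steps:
8 + ((6 - 3)/(7 + 5))*(-5) = 8 + (3/12)*(-5) = 8 + (3*(1/12))*(-5) = 8 + (¼)*(-5) = 8 - 5/4 = 27/4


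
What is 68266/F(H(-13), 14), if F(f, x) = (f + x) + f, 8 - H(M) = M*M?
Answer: -3103/14 ≈ -221.64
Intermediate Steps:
H(M) = 8 - M² (H(M) = 8 - M*M = 8 - M²)
F(f, x) = x + 2*f
68266/F(H(-13), 14) = 68266/(14 + 2*(8 - 1*(-13)²)) = 68266/(14 + 2*(8 - 1*169)) = 68266/(14 + 2*(8 - 169)) = 68266/(14 + 2*(-161)) = 68266/(14 - 322) = 68266/(-308) = 68266*(-1/308) = -3103/14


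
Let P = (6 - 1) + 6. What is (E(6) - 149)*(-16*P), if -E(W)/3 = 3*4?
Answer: 32560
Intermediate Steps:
P = 11 (P = 5 + 6 = 11)
E(W) = -36 (E(W) = -9*4 = -3*12 = -36)
(E(6) - 149)*(-16*P) = (-36 - 149)*(-16*11) = -185*(-176) = 32560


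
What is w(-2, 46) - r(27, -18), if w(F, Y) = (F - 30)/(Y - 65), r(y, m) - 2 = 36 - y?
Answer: -177/19 ≈ -9.3158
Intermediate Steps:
r(y, m) = 38 - y (r(y, m) = 2 + (36 - y) = 38 - y)
w(F, Y) = (-30 + F)/(-65 + Y)
w(-2, 46) - r(27, -18) = (-30 - 2)/(-65 + 46) - (38 - 1*27) = -32/(-19) - (38 - 27) = -1/19*(-32) - 1*11 = 32/19 - 11 = -177/19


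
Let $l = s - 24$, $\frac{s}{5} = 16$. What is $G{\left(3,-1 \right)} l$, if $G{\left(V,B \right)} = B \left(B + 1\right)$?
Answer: $0$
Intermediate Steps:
$s = 80$ ($s = 5 \cdot 16 = 80$)
$G{\left(V,B \right)} = B \left(1 + B\right)$
$l = 56$ ($l = 80 - 24 = 56$)
$G{\left(3,-1 \right)} l = - (1 - 1) 56 = \left(-1\right) 0 \cdot 56 = 0 \cdot 56 = 0$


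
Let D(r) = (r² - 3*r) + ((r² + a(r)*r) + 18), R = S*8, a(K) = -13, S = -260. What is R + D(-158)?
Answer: 50394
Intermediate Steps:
R = -2080 (R = -260*8 = -2080)
D(r) = 18 - 16*r + 2*r² (D(r) = (r² - 3*r) + ((r² - 13*r) + 18) = (r² - 3*r) + (18 + r² - 13*r) = 18 - 16*r + 2*r²)
R + D(-158) = -2080 + (18 - 16*(-158) + 2*(-158)²) = -2080 + (18 + 2528 + 2*24964) = -2080 + (18 + 2528 + 49928) = -2080 + 52474 = 50394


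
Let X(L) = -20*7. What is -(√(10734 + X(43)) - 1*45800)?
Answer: 45800 - √10594 ≈ 45697.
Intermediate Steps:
X(L) = -140
-(√(10734 + X(43)) - 1*45800) = -(√(10734 - 140) - 1*45800) = -(√10594 - 45800) = -(-45800 + √10594) = 45800 - √10594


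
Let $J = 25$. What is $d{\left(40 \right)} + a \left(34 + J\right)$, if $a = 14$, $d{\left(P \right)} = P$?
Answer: $866$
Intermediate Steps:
$d{\left(40 \right)} + a \left(34 + J\right) = 40 + 14 \left(34 + 25\right) = 40 + 14 \cdot 59 = 40 + 826 = 866$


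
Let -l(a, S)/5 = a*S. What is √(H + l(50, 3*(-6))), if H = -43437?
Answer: I*√38937 ≈ 197.32*I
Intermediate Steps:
l(a, S) = -5*S*a (l(a, S) = -5*a*S = -5*S*a)
√(H + l(50, 3*(-6))) = √(-43437 - 5*3*(-6)*50) = √(-43437 - 5*(-18)*50) = √(-43437 + 4500) = √(-38937) = I*√38937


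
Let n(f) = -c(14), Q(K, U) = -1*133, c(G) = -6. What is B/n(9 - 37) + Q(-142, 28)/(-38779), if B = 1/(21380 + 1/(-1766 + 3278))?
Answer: 226800259/65978511001 ≈ 0.0034375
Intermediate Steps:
Q(K, U) = -133
n(f) = 6 (n(f) = -1*(-6) = 6)
B = 1512/32326561 (B = 1/(21380 + 1/1512) = 1/(32326561/1512) = 1512/32326561 ≈ 4.6773e-5)
B/n(9 - 37) + Q(-142, 28)/(-38779) = (1512/32326561)/6 - 133/(-38779) = (1512/32326561)*(1/6) - 133*(-1/38779) = 252/32326561 + 7/2041 = 226800259/65978511001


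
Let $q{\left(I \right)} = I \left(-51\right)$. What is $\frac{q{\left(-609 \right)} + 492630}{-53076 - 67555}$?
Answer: $- \frac{523689}{120631} \approx -4.3412$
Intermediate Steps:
$q{\left(I \right)} = - 51 I$
$\frac{q{\left(-609 \right)} + 492630}{-53076 - 67555} = \frac{\left(-51\right) \left(-609\right) + 492630}{-53076 - 67555} = \frac{31059 + 492630}{-120631} = 523689 \left(- \frac{1}{120631}\right) = - \frac{523689}{120631}$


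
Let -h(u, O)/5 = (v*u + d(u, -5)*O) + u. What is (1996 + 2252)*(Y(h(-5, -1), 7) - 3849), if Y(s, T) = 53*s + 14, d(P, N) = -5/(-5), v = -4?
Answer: -32051160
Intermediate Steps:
d(P, N) = 1 (d(P, N) = -5*(-⅕) = 1)
h(u, O) = -5*O + 15*u (h(u, O) = -5*((-4*u + 1*O) + u) = -5*((-4*u + O) + u) = -5*((O - 4*u) + u) = -5*(O - 3*u) = -5*O + 15*u)
Y(s, T) = 14 + 53*s
(1996 + 2252)*(Y(h(-5, -1), 7) - 3849) = (1996 + 2252)*((14 + 53*(-5*(-1) + 15*(-5))) - 3849) = 4248*((14 + 53*(5 - 75)) - 3849) = 4248*((14 + 53*(-70)) - 3849) = 4248*((14 - 3710) - 3849) = 4248*(-3696 - 3849) = 4248*(-7545) = -32051160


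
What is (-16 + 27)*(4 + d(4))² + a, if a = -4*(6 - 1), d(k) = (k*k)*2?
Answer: 14236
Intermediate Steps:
d(k) = 2*k² (d(k) = k²*2 = 2*k²)
a = -20 (a = -4*5 = -20)
(-16 + 27)*(4 + d(4))² + a = (-16 + 27)*(4 + 2*4²)² - 20 = 11*(4 + 2*16)² - 20 = 11*(4 + 32)² - 20 = 11*36² - 20 = 11*1296 - 20 = 14256 - 20 = 14236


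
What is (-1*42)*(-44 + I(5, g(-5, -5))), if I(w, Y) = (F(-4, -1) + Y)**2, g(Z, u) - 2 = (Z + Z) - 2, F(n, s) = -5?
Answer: -7602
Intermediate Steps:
g(Z, u) = 2*Z (g(Z, u) = 2 + ((Z + Z) - 2) = 2 + (2*Z - 2) = 2 + (-2 + 2*Z) = 2*Z)
I(w, Y) = (-5 + Y)**2
(-1*42)*(-44 + I(5, g(-5, -5))) = (-1*42)*(-44 + (-5 + 2*(-5))**2) = -42*(-44 + (-5 - 10)**2) = -42*(-44 + (-15)**2) = -42*(-44 + 225) = -42*181 = -7602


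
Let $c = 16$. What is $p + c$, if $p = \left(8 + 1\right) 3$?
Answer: $43$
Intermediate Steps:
$p = 27$ ($p = 9 \cdot 3 = 27$)
$p + c = 27 + 16 = 43$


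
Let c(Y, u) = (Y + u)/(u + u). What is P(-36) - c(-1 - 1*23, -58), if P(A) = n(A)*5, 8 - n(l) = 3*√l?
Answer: 2279/58 - 90*I ≈ 39.293 - 90.0*I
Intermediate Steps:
n(l) = 8 - 3*√l
P(A) = 40 - 15*√A (P(A) = (8 - 3*√A)*5 = 40 - 15*√A)
c(Y, u) = (Y + u)/(2*u) (c(Y, u) = (Y + u)/((2*u)) = (Y + u)*(1/(2*u)) = (Y + u)/(2*u))
P(-36) - c(-1 - 1*23, -58) = (40 - 90*I) - ((-1 - 1*23) - 58)/(2*(-58)) = (40 - 90*I) - (-1)*((-1 - 23) - 58)/(2*58) = (40 - 90*I) - (-1)*(-24 - 58)/(2*58) = (40 - 90*I) - (-1)*(-82)/(2*58) = (40 - 90*I) - 1*41/58 = (40 - 90*I) - 41/58 = 2279/58 - 90*I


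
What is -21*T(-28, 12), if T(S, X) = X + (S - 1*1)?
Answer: 357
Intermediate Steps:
T(S, X) = -1 + S + X (T(S, X) = X + (S - 1) = X + (-1 + S) = -1 + S + X)
-21*T(-28, 12) = -21*(-1 - 28 + 12) = -21*(-17) = 357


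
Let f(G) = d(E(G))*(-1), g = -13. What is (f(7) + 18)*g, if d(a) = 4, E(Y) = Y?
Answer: -182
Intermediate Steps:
f(G) = -4 (f(G) = 4*(-1) = -4)
(f(7) + 18)*g = (-4 + 18)*(-13) = 14*(-13) = -182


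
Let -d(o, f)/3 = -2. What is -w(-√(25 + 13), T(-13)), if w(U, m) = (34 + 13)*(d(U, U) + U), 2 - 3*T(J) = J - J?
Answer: -282 + 47*√38 ≈ 7.7275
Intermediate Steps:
d(o, f) = 6 (d(o, f) = -3*(-2) = 6)
T(J) = ⅔ (T(J) = ⅔ - (J - J)/3 = ⅔ - ⅓*0 = ⅔ + 0 = ⅔)
w(U, m) = 282 + 47*U (w(U, m) = (34 + 13)*(6 + U) = 47*(6 + U) = 282 + 47*U)
-w(-√(25 + 13), T(-13)) = -(282 + 47*(-√(25 + 13))) = -(282 + 47*(-√38)) = -(282 - 47*√38) = -282 + 47*√38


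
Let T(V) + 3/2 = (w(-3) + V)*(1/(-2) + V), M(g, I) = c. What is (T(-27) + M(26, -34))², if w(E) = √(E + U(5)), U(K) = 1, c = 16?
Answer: 1143073/2 - 41635*I*√2 ≈ 5.7154e+5 - 58881.0*I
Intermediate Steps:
M(g, I) = 16
w(E) = √(1 + E) (w(E) = √(E + 1) = √(1 + E))
T(V) = -3/2 + (-½ + V)*(V + I*√2) (T(V) = -3/2 + (√(1 - 3) + V)*(1/(-2) + V) = -3/2 + (√(-2) + V)*(-½ + V) = -3/2 + (I*√2 + V)*(-½ + V) = -3/2 + (V + I*√2)*(-½ + V) = -3/2 + (-½ + V)*(V + I*√2))
(T(-27) + M(26, -34))² = ((-3/2 + (-27)² - ½*(-27) - I*√2/2 + I*(-27)*√2) + 16)² = ((-3/2 + 729 + 27/2 - I*√2/2 - 27*I*√2) + 16)² = ((741 - 55*I*√2/2) + 16)² = (757 - 55*I*√2/2)²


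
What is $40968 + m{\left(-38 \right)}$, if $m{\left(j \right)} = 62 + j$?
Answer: $40992$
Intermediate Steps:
$40968 + m{\left(-38 \right)} = 40968 + \left(62 - 38\right) = 40968 + 24 = 40992$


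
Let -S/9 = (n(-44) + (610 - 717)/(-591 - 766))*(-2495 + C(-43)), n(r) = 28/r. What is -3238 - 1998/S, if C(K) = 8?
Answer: -11168828323/3449469 ≈ -3237.8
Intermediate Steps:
S = -186271326/14927 (S = -9*(28/(-44) + (610 - 717)/(-591 - 766))*(-2495 + 8) = -9*(28*(-1/44) - 107/(-1357))*(-2487) = -9*(-7/11 - 107*(-1/1357))*(-2487) = -9*(-7/11 + 107/1357)*(-2487) = -(-74898)*(-2487)/14927 = -9*20696814/14927 = -186271326/14927 ≈ -12479.)
-3238 - 1998/S = -3238 - 1998/(-186271326/14927) = -3238 - 1998*(-14927)/186271326 = -3238 - 1*(-552299/3449469) = -3238 + 552299/3449469 = -11168828323/3449469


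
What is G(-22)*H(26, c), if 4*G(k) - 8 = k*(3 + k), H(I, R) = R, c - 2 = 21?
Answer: 4899/2 ≈ 2449.5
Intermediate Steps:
c = 23 (c = 2 + 21 = 23)
G(k) = 2 + k*(3 + k)/4 (G(k) = 2 + (k*(3 + k))/4 = 2 + k*(3 + k)/4)
G(-22)*H(26, c) = (2 + (1/4)*(-22)**2 + (3/4)*(-22))*23 = (2 + (1/4)*484 - 33/2)*23 = (2 + 121 - 33/2)*23 = (213/2)*23 = 4899/2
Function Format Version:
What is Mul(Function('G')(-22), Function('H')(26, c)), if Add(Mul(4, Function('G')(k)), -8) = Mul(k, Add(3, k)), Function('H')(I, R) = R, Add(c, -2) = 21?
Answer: Rational(4899, 2) ≈ 2449.5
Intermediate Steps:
c = 23 (c = Add(2, 21) = 23)
Function('G')(k) = Add(2, Mul(Rational(1, 4), k, Add(3, k))) (Function('G')(k) = Add(2, Mul(Rational(1, 4), Mul(k, Add(3, k)))) = Add(2, Mul(Rational(1, 4), k, Add(3, k))))
Mul(Function('G')(-22), Function('H')(26, c)) = Mul(Add(2, Mul(Rational(1, 4), Pow(-22, 2)), Mul(Rational(3, 4), -22)), 23) = Mul(Add(2, Mul(Rational(1, 4), 484), Rational(-33, 2)), 23) = Mul(Add(2, 121, Rational(-33, 2)), 23) = Mul(Rational(213, 2), 23) = Rational(4899, 2)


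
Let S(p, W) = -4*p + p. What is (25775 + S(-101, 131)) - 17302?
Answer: 8776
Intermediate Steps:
S(p, W) = -3*p
(25775 + S(-101, 131)) - 17302 = (25775 - 3*(-101)) - 17302 = (25775 + 303) - 17302 = 26078 - 17302 = 8776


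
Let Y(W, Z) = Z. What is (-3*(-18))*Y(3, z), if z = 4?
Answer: 216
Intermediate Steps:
(-3*(-18))*Y(3, z) = -3*(-18)*4 = 54*4 = 216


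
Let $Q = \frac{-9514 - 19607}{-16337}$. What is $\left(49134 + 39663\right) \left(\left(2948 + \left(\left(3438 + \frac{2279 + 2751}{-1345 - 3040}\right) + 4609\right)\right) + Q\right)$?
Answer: $\frac{822889661974350}{842797} \approx 9.7638 \cdot 10^{8}$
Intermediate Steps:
$Q = \frac{1713}{961}$ ($Q = \left(-9514 - 19607\right) \left(- \frac{1}{16337}\right) = \left(-29121\right) \left(- \frac{1}{16337}\right) = \frac{1713}{961} \approx 1.7825$)
$\left(49134 + 39663\right) \left(\left(2948 + \left(\left(3438 + \frac{2279 + 2751}{-1345 - 3040}\right) + 4609\right)\right) + Q\right) = \left(49134 + 39663\right) \left(\left(2948 + \left(\left(3438 + \frac{2279 + 2751}{-1345 - 3040}\right) + 4609\right)\right) + \frac{1713}{961}\right) = 88797 \left(\left(2948 + \left(\left(3438 + \frac{5030}{-4385}\right) + 4609\right)\right) + \frac{1713}{961}\right) = 88797 \left(\left(2948 + \left(\left(3438 + 5030 \left(- \frac{1}{4385}\right)\right) + 4609\right)\right) + \frac{1713}{961}\right) = 88797 \left(\left(2948 + \left(\left(3438 - \frac{1006}{877}\right) + 4609\right)\right) + \frac{1713}{961}\right) = 88797 \left(\left(2948 + \left(\frac{3014120}{877} + 4609\right)\right) + \frac{1713}{961}\right) = 88797 \left(\left(2948 + \frac{7056213}{877}\right) + \frac{1713}{961}\right) = 88797 \left(\frac{9641609}{877} + \frac{1713}{961}\right) = 88797 \cdot \frac{9267088550}{842797} = \frac{822889661974350}{842797}$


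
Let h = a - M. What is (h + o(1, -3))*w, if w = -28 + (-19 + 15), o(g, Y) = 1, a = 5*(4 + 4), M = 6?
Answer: -1120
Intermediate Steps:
a = 40 (a = 5*8 = 40)
w = -32 (w = -28 - 4 = -32)
h = 34 (h = 40 - 1*6 = 40 - 6 = 34)
(h + o(1, -3))*w = (34 + 1)*(-32) = 35*(-32) = -1120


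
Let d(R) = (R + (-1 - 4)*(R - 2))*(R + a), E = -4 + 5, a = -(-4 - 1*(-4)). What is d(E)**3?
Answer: 216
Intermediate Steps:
a = 0 (a = -(-4 + 4) = -1*0 = 0)
E = 1
d(R) = R*(10 - 4*R) (d(R) = (R + (-1 - 4)*(R - 2))*(R + 0) = (R - 5*(-2 + R))*R = (R + (10 - 5*R))*R = (10 - 4*R)*R = R*(10 - 4*R))
d(E)**3 = (2*1*(5 - 2*1))**3 = (2*1*(5 - 2))**3 = (2*1*3)**3 = 6**3 = 216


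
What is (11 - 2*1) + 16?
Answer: 25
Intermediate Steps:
(11 - 2*1) + 16 = (11 - 2) + 16 = 9 + 16 = 25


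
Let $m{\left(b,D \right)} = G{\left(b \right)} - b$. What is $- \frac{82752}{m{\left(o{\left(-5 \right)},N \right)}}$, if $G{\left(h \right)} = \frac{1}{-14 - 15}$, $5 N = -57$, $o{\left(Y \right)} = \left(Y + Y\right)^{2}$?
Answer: $\frac{799936}{967} \approx 827.23$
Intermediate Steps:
$o{\left(Y \right)} = 4 Y^{2}$ ($o{\left(Y \right)} = \left(2 Y\right)^{2} = 4 Y^{2}$)
$N = - \frac{57}{5}$ ($N = \frac{1}{5} \left(-57\right) = - \frac{57}{5} \approx -11.4$)
$G{\left(h \right)} = - \frac{1}{29}$ ($G{\left(h \right)} = \frac{1}{-29} = - \frac{1}{29}$)
$m{\left(b,D \right)} = - \frac{1}{29} - b$
$- \frac{82752}{m{\left(o{\left(-5 \right)},N \right)}} = - \frac{82752}{- \frac{1}{29} - 4 \left(-5\right)^{2}} = - \frac{82752}{- \frac{1}{29} - 4 \cdot 25} = - \frac{82752}{- \frac{1}{29} - 100} = - \frac{82752}{- \frac{2901}{29}} = \left(-82752\right) \left(- \frac{29}{2901}\right) = \frac{799936}{967}$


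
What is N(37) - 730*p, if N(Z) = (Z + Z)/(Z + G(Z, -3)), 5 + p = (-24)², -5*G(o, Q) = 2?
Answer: -76279520/183 ≈ -4.1683e+5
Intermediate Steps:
G(o, Q) = -⅖ (G(o, Q) = -⅕*2 = -⅖)
p = 571 (p = -5 + (-24)² = -5 + 576 = 571)
N(Z) = 2*Z/(-⅖ + Z) (N(Z) = (Z + Z)/(Z - ⅖) = (2*Z)/(-⅖ + Z) = 2*Z/(-⅖ + Z))
N(37) - 730*p = 10*37/(-2 + 5*37) - 730*571 = 10*37/(-2 + 185) - 416830 = 10*37/183 - 416830 = 10*37*(1/183) - 416830 = 370/183 - 416830 = -76279520/183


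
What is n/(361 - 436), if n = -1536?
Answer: 512/25 ≈ 20.480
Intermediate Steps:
n/(361 - 436) = -1536/(361 - 436) = -1536/(-75) = -1536*(-1/75) = 512/25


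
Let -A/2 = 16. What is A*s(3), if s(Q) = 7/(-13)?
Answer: 224/13 ≈ 17.231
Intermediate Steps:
A = -32 (A = -2*16 = -32)
s(Q) = -7/13 (s(Q) = 7*(-1/13) = -7/13)
A*s(3) = -32*(-7/13) = 224/13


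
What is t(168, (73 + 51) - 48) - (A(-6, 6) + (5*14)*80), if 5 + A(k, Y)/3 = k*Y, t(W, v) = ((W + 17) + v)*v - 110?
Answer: 14249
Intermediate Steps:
t(W, v) = -110 + v*(17 + W + v) (t(W, v) = ((17 + W) + v)*v - 110 = (17 + W + v)*v - 110 = v*(17 + W + v) - 110 = -110 + v*(17 + W + v))
A(k, Y) = -15 + 3*Y*k (A(k, Y) = -15 + 3*(k*Y) = -15 + 3*(Y*k) = -15 + 3*Y*k)
t(168, (73 + 51) - 48) - (A(-6, 6) + (5*14)*80) = (-110 + ((73 + 51) - 48)**2 + 17*((73 + 51) - 48) + 168*((73 + 51) - 48)) - ((-15 + 3*6*(-6)) + (5*14)*80) = (-110 + (124 - 48)**2 + 17*(124 - 48) + 168*(124 - 48)) - ((-15 - 108) + 70*80) = (-110 + 76**2 + 17*76 + 168*76) - (-123 + 5600) = (-110 + 5776 + 1292 + 12768) - 1*5477 = 19726 - 5477 = 14249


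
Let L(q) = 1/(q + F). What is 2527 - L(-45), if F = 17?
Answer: 70757/28 ≈ 2527.0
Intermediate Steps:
L(q) = 1/(17 + q) (L(q) = 1/(q + 17) = 1/(17 + q))
2527 - L(-45) = 2527 - 1/(17 - 45) = 2527 - 1/(-28) = 2527 - 1*(-1/28) = 2527 + 1/28 = 70757/28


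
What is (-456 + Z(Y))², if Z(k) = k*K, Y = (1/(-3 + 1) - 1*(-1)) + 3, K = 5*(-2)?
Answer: 241081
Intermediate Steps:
K = -10
Y = 7/2 (Y = (1/(-2) + 1) + 3 = (-½ + 1) + 3 = ½ + 3 = 7/2 ≈ 3.5000)
Z(k) = -10*k (Z(k) = k*(-10) = -10*k)
(-456 + Z(Y))² = (-456 - 10*7/2)² = (-456 - 35)² = (-491)² = 241081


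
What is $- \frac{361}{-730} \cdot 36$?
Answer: $\frac{6498}{365} \approx 17.803$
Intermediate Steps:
$- \frac{361}{-730} \cdot 36 = \left(-361\right) \left(- \frac{1}{730}\right) 36 = \frac{361}{730} \cdot 36 = \frac{6498}{365}$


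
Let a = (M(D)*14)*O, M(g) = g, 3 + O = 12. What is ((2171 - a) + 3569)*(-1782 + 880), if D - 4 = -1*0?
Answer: -4722872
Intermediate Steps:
D = 4 (D = 4 - 1*0 = 4 + 0 = 4)
O = 9 (O = -3 + 12 = 9)
a = 504 (a = (4*14)*9 = 56*9 = 504)
((2171 - a) + 3569)*(-1782 + 880) = ((2171 - 1*504) + 3569)*(-1782 + 880) = ((2171 - 504) + 3569)*(-902) = (1667 + 3569)*(-902) = 5236*(-902) = -4722872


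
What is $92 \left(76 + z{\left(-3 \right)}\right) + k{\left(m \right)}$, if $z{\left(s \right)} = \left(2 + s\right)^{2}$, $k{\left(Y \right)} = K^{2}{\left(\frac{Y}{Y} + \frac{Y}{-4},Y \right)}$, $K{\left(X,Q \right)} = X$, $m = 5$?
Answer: $\frac{113345}{16} \approx 7084.1$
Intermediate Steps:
$k{\left(Y \right)} = \left(1 - \frac{Y}{4}\right)^{2}$ ($k{\left(Y \right)} = \left(\frac{Y}{Y} + \frac{Y}{-4}\right)^{2} = \left(1 + Y \left(- \frac{1}{4}\right)\right)^{2} = \left(1 - \frac{Y}{4}\right)^{2}$)
$92 \left(76 + z{\left(-3 \right)}\right) + k{\left(m \right)} = 92 \left(76 + \left(2 - 3\right)^{2}\right) + \frac{\left(-4 + 5\right)^{2}}{16} = 92 \left(76 + \left(-1\right)^{2}\right) + \frac{1^{2}}{16} = 92 \left(76 + 1\right) + \frac{1}{16} \cdot 1 = 92 \cdot 77 + \frac{1}{16} = 7084 + \frac{1}{16} = \frac{113345}{16}$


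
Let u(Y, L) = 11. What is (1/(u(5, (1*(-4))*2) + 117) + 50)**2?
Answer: 40972801/16384 ≈ 2500.8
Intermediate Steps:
(1/(u(5, (1*(-4))*2) + 117) + 50)**2 = (1/(11 + 117) + 50)**2 = (1/128 + 50)**2 = (6401/128)**2 = 40972801/16384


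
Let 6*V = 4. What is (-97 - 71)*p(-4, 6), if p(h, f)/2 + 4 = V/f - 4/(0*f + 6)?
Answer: 4592/3 ≈ 1530.7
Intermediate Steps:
V = ⅔ (V = (⅙)*4 = ⅔ ≈ 0.66667)
p(h, f) = -28/3 + 4/(3*f) (p(h, f) = -8 + 2*(2/(3*f) - 4/(0*f + 6)) = -8 + 2*(2/(3*f) - 4/(0 + 6)) = -8 + 2*(2/(3*f) - 4/6) = -8 + 2*(2/(3*f) - 4*⅙) = -8 + 2*(2/(3*f) - ⅔) = -8 + 2*(-⅔ + 2/(3*f)) = -8 + (-4/3 + 4/(3*f)) = -28/3 + 4/(3*f))
(-97 - 71)*p(-4, 6) = (-97 - 71)*((4/3)*(1 - 7*6)/6) = -224*(1 - 42)/6 = -224*(-41)/6 = -168*(-82/9) = 4592/3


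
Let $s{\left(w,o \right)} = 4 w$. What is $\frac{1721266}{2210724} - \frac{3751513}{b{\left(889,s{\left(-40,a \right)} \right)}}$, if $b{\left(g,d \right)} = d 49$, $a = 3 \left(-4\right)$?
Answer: $\frac{2076763637713}{4333019040} \approx 479.29$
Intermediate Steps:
$a = -12$
$b{\left(g,d \right)} = 49 d$
$\frac{1721266}{2210724} - \frac{3751513}{b{\left(889,s{\left(-40,a \right)} \right)}} = \frac{1721266}{2210724} - \frac{3751513}{49 \cdot 4 \left(-40\right)} = 1721266 \cdot \frac{1}{2210724} - \frac{3751513}{49 \left(-160\right)} = \frac{860633}{1105362} - \frac{3751513}{-7840} = \frac{860633}{1105362} - - \frac{3751513}{7840} = \frac{860633}{1105362} + \frac{3751513}{7840} = \frac{2076763637713}{4333019040}$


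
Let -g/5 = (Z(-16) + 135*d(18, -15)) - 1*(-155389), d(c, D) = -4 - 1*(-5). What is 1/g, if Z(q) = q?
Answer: -1/777540 ≈ -1.2861e-6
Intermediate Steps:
d(c, D) = 1 (d(c, D) = -4 + 5 = 1)
g = -777540 (g = -5*((-16 + 135*1) - 1*(-155389)) = -5*((-16 + 135) + 155389) = -5*(119 + 155389) = -5*155508 = -777540)
1/g = 1/(-777540) = -1/777540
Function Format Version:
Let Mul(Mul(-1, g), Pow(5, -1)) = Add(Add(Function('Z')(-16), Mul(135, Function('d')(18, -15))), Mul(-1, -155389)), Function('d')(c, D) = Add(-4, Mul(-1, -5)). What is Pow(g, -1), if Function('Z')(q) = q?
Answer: Rational(-1, 777540) ≈ -1.2861e-6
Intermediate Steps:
Function('d')(c, D) = 1 (Function('d')(c, D) = Add(-4, 5) = 1)
g = -777540 (g = Mul(-5, Add(Add(-16, Mul(135, 1)), Mul(-1, -155389))) = Mul(-5, Add(Add(-16, 135), 155389)) = Mul(-5, Add(119, 155389)) = Mul(-5, 155508) = -777540)
Pow(g, -1) = Pow(-777540, -1) = Rational(-1, 777540)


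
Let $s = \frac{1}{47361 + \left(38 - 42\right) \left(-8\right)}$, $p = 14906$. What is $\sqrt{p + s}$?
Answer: $\frac{\sqrt{33480313716187}}{47393} \approx 122.09$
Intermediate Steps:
$s = \frac{1}{47393}$ ($s = \frac{1}{47361 - -32} = \frac{1}{47361 + 32} = \frac{1}{47393} \approx 2.11 \cdot 10^{-5}$)
$\sqrt{p + s} = \sqrt{14906 + \frac{1}{47393}} = \sqrt{\frac{706440059}{47393}} = \frac{\sqrt{33480313716187}}{47393}$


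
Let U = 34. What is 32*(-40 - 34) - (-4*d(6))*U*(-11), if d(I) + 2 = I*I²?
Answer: -322512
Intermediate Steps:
d(I) = -2 + I³ (d(I) = -2 + I*I² = -2 + I³)
32*(-40 - 34) - (-4*d(6))*U*(-11) = 32*(-40 - 34) - -4*(-2 + 6³)*34*(-11) = 32*(-74) - -4*(-2 + 216)*34*(-11) = -2368 - -4*214*34*(-11) = -2368 - (-856*34)*(-11) = -2368 - (-29104)*(-11) = -2368 - 1*320144 = -2368 - 320144 = -322512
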